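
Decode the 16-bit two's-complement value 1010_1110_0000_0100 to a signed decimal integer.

MSB is 1, so the value is negative.
Invert: 0101000111111011. Add 1: 0101000111111100 = 20988. So the value is −20988.

-20988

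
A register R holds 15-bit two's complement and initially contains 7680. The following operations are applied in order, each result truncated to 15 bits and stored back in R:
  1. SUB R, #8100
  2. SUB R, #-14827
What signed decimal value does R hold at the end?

Start: R = 7680 = 001111000000000.
R = 7680 − 8100 = -420 = 111111001011100
R = -420 − (-14827) = 14407 = 011100001000111

14407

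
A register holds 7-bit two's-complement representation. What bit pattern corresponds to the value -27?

|-27| = 27 = 0011011 in 7 bits.
Invert the bits: 1100100. Add 1: 1100101.

1100101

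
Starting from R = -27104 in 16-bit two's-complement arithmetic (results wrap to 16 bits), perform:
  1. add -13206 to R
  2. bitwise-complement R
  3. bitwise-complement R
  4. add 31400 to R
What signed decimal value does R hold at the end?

-8910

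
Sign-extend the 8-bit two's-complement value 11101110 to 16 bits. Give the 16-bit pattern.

MSB of 11101110 is 1; replicate it into the new high bits.
11111111|11101110 → 1111111111101110 (still -18).

1111111111101110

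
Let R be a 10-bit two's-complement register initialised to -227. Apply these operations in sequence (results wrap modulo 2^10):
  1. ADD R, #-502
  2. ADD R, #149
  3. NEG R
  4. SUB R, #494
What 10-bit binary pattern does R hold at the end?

0001010110

Start: R = -227 = 1100011101.
R = -227 + (-502) = -729; wraps to 295 = 0100100111
R = 295 + 149 = 444 = 0110111100
R = −(444) = -444 = 1001000100
R = -444 − 494 = -938; wraps to 86 = 0001010110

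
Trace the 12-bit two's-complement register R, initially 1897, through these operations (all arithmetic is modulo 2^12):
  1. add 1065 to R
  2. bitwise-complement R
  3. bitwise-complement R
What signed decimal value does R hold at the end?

-1134

Start: R = 1897 = 011101101001.
R = 1897 + 1065 = 2962; wraps to -1134 = 101110010010
R = NOT 101110010010 = 010001101101 = 1133
R = NOT 010001101101 = 101110010010 = -1134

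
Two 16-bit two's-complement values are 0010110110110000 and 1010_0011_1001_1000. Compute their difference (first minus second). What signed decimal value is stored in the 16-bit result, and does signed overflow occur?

-30184; overflow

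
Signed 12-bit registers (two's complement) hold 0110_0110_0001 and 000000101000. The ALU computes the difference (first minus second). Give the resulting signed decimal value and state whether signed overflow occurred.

1593; no overflow

0110_0110_0001 → 011001100001 = 1633 (signed)
000000101000 = 40 (signed)
Subtract via negate-and-add: invert 000000101000 + 1 = 111111011000 (i.e. -40).
  011001100001
+ 111111011000
= 011000111001  (discard carry-out 1)
Result 011000111001: MSB = 0 → value 1593.
Addends (after negating the subtrahend) have opposite signs, so signed overflow cannot occur.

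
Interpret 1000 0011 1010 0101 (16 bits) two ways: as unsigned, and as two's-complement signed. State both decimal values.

Unsigned: 1000001110100101 = 33701.
Signed: MSB=1 → 33701 − 65536 = -31835.

unsigned = 33701, signed = -31835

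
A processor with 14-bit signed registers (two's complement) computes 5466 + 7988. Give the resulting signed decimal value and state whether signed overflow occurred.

-2930; overflow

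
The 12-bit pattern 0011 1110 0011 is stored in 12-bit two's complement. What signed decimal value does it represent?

995

MSB is 0, so the value is non-negative: 001111100011 = 995.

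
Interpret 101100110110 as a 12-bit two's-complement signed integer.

-1226

MSB is 1, so the value is negative.
Unsigned reading: 2870. Subtract 2^12 = 4096: 2870 − 4096 = -1226.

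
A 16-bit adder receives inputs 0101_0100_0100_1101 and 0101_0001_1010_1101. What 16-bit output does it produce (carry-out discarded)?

  0101010001001101
+ 0101000110101101
= 1010010111111010

1010010111111010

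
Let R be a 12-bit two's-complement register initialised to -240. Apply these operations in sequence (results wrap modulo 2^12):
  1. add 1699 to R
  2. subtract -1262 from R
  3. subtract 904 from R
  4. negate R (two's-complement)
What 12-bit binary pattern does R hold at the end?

Start: R = -240 = 111100010000.
R = -240 + 1699 = 1459 = 010110110011
R = 1459 − (-1262) = 2721; wraps to -1375 = 101010100001
R = -1375 − 904 = -2279; wraps to 1817 = 011100011001
R = −(1817) = -1817 = 100011100111

100011100111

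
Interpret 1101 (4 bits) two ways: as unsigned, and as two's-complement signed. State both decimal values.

unsigned = 13, signed = -3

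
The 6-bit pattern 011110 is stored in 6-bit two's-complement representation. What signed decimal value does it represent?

30

MSB is 0, so the value is non-negative: 011110 = 30.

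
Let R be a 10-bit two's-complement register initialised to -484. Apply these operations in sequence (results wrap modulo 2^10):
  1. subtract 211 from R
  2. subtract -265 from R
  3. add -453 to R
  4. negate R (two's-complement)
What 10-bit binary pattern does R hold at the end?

1101110011

Start: R = -484 = 1000011100.
R = -484 − 211 = -695; wraps to 329 = 0101001001
R = 329 − (-265) = 594; wraps to -430 = 1001010010
R = -430 + (-453) = -883; wraps to 141 = 0010001101
R = −(141) = -141 = 1101110011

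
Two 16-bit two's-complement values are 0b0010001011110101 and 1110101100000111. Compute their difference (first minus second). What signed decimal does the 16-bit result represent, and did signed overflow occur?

0b0010001011110101 → 0010001011110101 = 8949 (signed)
1110101100000111 = -5369 (signed)
Subtract via negate-and-add: invert 1110101100000111 + 1 = 0001010011111001 (i.e. 5369).
  0010001011110101
+ 0001010011111001
= 0011011111101110
Result 0011011111101110: MSB = 0 → value 14318.
Both addends (after negating the subtrahend) are non-negative and so is the stored result: no signed overflow.

14318; no overflow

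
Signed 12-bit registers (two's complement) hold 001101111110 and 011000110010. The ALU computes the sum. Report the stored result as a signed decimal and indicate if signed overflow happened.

-1616; overflow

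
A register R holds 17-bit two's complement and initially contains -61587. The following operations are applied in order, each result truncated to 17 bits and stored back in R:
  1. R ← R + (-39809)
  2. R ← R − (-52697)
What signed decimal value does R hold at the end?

-48699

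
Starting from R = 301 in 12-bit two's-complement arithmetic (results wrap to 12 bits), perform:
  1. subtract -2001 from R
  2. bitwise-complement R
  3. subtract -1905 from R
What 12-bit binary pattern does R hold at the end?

111001110010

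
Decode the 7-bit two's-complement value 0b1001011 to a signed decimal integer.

MSB is 1, so the value is negative.
Unsigned reading: 75. Subtract 2^7 = 128: 75 − 128 = -53.

-53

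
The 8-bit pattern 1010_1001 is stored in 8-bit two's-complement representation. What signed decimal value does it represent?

MSB is 1, so the value is negative.
Unsigned reading: 169. Subtract 2^8 = 256: 169 − 256 = -87.

-87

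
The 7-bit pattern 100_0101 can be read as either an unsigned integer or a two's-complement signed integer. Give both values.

unsigned = 69, signed = -59

Unsigned: 1000101 = 69.
Signed: MSB=1 → 69 − 128 = -59.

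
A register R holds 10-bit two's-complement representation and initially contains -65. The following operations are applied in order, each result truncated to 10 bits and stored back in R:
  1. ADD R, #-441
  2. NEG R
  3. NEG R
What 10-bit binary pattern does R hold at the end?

1000000110

Start: R = -65 = 1110111111.
R = -65 + (-441) = -506 = 1000000110
R = −(-506) = 506 = 0111111010
R = −(506) = -506 = 1000000110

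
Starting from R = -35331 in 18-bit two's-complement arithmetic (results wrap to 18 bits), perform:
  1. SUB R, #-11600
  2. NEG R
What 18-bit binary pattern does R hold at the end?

000101110010110011

Start: R = -35331 = 110111010111111101.
R = -35331 − (-11600) = -23731 = 111010001101001101
R = −(-23731) = 23731 = 000101110010110011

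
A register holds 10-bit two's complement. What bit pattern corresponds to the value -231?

1100011001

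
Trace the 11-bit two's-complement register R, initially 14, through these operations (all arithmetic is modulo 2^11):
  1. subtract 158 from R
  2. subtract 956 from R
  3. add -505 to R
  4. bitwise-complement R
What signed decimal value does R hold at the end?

-444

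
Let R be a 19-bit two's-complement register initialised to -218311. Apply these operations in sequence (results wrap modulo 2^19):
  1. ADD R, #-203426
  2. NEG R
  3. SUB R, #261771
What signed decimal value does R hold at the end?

159966

Start: R = -218311 = 1001010101100111001.
R = -218311 + (-203426) = -421737; wraps to 102551 = 0011001000010010111
R = −(102551) = -102551 = 1100110111101101001
R = -102551 − 261771 = -364322; wraps to 159966 = 0100111000011011110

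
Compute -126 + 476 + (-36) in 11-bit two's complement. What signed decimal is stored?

314

-126 + 476 = 350 (00101011110)
350 + (-36) = 314 (00100111010)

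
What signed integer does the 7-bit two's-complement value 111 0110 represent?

-10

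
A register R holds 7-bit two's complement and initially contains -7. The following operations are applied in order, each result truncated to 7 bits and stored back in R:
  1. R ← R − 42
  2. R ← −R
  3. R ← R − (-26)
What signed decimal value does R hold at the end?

Start: R = -7 = 1111001.
R = -7 − 42 = -49 = 1001111
R = −(-49) = 49 = 0110001
R = 49 − (-26) = 75; wraps to -53 = 1001011

-53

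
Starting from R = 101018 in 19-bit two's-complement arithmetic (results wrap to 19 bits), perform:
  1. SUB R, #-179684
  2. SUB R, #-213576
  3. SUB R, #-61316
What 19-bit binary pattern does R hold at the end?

Start: R = 101018 = 0011000101010011010.
R = 101018 − (-179684) = 280702; wraps to -243586 = 1000100100001111110
R = -243586 − (-213576) = -30010 = 1111000101011000110
R = -30010 − (-61316) = 31306 = 0000111101001001010

0000111101001001010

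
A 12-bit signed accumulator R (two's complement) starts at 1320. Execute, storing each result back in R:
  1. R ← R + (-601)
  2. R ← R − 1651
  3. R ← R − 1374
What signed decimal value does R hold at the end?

1790

Start: R = 1320 = 010100101000.
R = 1320 + (-601) = 719 = 001011001111
R = 719 − 1651 = -932 = 110001011100
R = -932 − 1374 = -2306; wraps to 1790 = 011011111110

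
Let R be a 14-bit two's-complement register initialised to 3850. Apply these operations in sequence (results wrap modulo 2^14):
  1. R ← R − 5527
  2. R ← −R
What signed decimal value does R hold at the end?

Start: R = 3850 = 00111100001010.
R = 3850 − 5527 = -1677 = 11100101110011
R = −(-1677) = 1677 = 00011010001101

1677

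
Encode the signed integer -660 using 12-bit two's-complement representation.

|-660| = 660 = 001010010100 in 12 bits.
Invert the bits: 110101101011. Add 1: 110101101100.

110101101100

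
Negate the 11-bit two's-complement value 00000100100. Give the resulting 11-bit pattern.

Invert: 11111011011. Add 1: 11111011100.

11111011100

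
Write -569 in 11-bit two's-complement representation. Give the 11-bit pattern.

|-569| = 569 = 01000111001 in 11 bits.
Invert the bits: 10111000110. Add 1: 10111000111.

10111000111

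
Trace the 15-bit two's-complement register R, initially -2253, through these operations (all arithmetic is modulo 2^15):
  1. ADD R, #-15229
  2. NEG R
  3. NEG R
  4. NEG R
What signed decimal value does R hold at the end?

Start: R = -2253 = 111011100110011.
R = -2253 + (-15229) = -17482; wraps to 15286 = 011101110110110
R = −(15286) = -15286 = 100010001001010
R = −(-15286) = 15286 = 011101110110110
R = −(15286) = -15286 = 100010001001010

-15286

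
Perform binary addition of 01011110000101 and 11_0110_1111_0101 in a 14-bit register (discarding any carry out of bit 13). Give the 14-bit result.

00111001111010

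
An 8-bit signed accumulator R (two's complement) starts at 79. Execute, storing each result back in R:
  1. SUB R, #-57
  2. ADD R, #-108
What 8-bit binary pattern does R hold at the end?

Start: R = 79 = 01001111.
R = 79 − (-57) = 136; wraps to -120 = 10001000
R = -120 + (-108) = -228; wraps to 28 = 00011100

00011100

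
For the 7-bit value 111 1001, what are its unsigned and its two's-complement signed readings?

unsigned = 121, signed = -7

Unsigned: 1111001 = 121.
Signed: MSB=1 → 121 − 128 = -7.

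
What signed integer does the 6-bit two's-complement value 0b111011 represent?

-5

MSB is 1, so the value is negative.
Unsigned reading: 59. Subtract 2^6 = 64: 59 − 64 = -5.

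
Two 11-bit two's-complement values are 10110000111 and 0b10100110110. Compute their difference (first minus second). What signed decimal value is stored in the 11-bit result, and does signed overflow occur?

81; no overflow

10110000111 = -633 (signed)
0b10100110110 → 10100110110 = -714 (signed)
Subtract via negate-and-add: invert 10100110110 + 1 = 01011001010 (i.e. 714).
  10110000111
+ 01011001010
= 00001010001  (discard carry-out 1)
Result 00001010001: MSB = 0 → value 81.
Addends (after negating the subtrahend) have opposite signs, so signed overflow cannot occur.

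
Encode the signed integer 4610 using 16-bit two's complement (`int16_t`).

4610 is non-negative, so write it directly in 16 bits: 0001001000000010.

0001001000000010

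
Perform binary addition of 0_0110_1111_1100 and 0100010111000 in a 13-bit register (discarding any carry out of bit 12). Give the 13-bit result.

0111110110100

  0011011111100
+ 0100010111000
= 0111110110100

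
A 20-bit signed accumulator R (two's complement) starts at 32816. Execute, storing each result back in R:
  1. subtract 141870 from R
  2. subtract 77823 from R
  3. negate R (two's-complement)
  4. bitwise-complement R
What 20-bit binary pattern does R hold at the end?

Start: R = 32816 = 00001000000000110000.
R = 32816 − 141870 = -109054 = 11100101011000000010
R = -109054 − 77823 = -186877 = 11010010011000000011
R = −(-186877) = 186877 = 00101101100111111101
R = NOT 00101101100111111101 = 11010010011000000010 = -186878

11010010011000000010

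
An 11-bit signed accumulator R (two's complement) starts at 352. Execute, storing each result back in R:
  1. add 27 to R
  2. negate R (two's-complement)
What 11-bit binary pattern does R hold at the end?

11010000101

Start: R = 352 = 00101100000.
R = 352 + 27 = 379 = 00101111011
R = −(379) = -379 = 11010000101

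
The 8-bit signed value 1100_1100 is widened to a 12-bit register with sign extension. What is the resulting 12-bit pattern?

111111001100

MSB of 11001100 is 1; replicate it into the new high bits.
1111|11001100 → 111111001100 (still -52).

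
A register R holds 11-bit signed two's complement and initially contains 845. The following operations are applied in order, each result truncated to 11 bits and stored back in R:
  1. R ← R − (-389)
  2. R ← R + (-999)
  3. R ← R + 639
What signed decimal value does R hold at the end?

874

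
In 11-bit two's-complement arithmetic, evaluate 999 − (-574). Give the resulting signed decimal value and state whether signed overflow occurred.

-475; overflow

999 → 01111100111
-574 → 10111000010
Subtract via negate-and-add: invert 10111000010 + 1 = 01000111110 (i.e. 574).
  01111100111
+ 01000111110
= 11000100101
Result 11000100101: MSB = 1 → 1573 − 2048 = -475.
Both addends (after negating the subtrahend) are non-negative but the stored result is negative: signed overflow. The true value 999 − (-574) = 1573 lies outside [-1024, 1023].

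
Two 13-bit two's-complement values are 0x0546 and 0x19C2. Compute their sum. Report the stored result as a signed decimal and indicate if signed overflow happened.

0x0546 = 0010101000110 = 1350 (signed)
0x19C2 = 1100111000010 = -1598 (signed)
  0010101000110
+ 1100111000010
= 1111100001000
Result 1111100001000: MSB = 1 → 7944 − 8192 = -248.
Addends have opposite signs, so signed overflow cannot occur.

-248; no overflow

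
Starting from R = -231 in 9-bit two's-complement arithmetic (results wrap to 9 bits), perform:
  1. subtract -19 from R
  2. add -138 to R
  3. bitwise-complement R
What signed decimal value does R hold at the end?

Start: R = -231 = 100011001.
R = -231 − (-19) = -212 = 100101100
R = -212 + (-138) = -350; wraps to 162 = 010100010
R = NOT 010100010 = 101011101 = -163

-163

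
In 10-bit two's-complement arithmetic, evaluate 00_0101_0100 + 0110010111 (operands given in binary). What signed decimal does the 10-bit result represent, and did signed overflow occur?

491; no overflow

00_0101_0100 → 0001010100 = 84 (signed)
0110010111 = 407 (signed)
  0001010100
+ 0110010111
= 0111101011
Result 0111101011: MSB = 0 → value 491.
Both addends are non-negative and so is the stored result: no signed overflow.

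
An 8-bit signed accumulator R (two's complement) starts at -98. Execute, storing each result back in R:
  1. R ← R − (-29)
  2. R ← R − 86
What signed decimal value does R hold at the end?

Start: R = -98 = 10011110.
R = -98 − (-29) = -69 = 10111011
R = -69 − 86 = -155; wraps to 101 = 01100101

101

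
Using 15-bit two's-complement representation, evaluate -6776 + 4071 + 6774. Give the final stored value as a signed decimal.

4069

-6776 + 4071 = -2705 (111010101101111)
-2705 + 6774 = 4069 (000111111100101)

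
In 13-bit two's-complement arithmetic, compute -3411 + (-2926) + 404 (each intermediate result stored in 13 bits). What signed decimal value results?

-3411 + (-2926) = -6337 → wraps to 1855 (0011100111111)
1855 + 404 = 2259 (0100011010011)

2259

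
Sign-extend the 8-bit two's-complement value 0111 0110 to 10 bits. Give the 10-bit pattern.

0001110110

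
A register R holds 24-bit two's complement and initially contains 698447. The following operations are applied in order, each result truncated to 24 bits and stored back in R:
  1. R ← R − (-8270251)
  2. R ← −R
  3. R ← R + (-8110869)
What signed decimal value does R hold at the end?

-302351

Start: R = 698447 = 000010101010100001001111.
R = 698447 − (-8270251) = 8968698; wraps to -7808518 = 100010001101100111111010
R = −(-7808518) = 7808518 = 011101110010011000000110
R = 7808518 + (-8110869) = -302351 = 111110110110001011110001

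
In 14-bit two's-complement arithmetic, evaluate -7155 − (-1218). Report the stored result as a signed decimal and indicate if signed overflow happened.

-5937; no overflow

-7155 → 10010000001101
-1218 → 11101100111110
Subtract via negate-and-add: invert 11101100111110 + 1 = 00010011000010 (i.e. 1218).
  10010000001101
+ 00010011000010
= 10100011001111
Result 10100011001111: MSB = 1 → 10447 − 16384 = -5937.
Addends (after negating the subtrahend) have opposite signs, so signed overflow cannot occur.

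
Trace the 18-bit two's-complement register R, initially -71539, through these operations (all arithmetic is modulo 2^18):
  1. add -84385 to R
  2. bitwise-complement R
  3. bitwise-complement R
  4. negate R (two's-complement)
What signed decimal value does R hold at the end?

Start: R = -71539 = 101110100010001101.
R = -71539 + (-84385) = -155924; wraps to 106220 = 011001111011101100
R = NOT 011001111011101100 = 100110000100010011 = -106221
R = NOT 100110000100010011 = 011001111011101100 = 106220
R = −(106220) = -106220 = 100110000100010100

-106220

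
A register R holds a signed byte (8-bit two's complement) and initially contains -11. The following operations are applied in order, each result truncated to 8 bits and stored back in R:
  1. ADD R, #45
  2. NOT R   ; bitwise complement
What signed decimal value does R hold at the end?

Start: R = -11 = 11110101.
R = -11 + 45 = 34 = 00100010
R = NOT 00100010 = 11011101 = -35

-35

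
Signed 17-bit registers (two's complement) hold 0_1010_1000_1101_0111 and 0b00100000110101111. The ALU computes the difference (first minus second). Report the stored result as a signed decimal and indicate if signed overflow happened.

0_1010_1000_1101_0111 → 01010100011010111 = 43223 (signed)
0b00100000110101111 → 00100000110101111 = 16815 (signed)
Subtract via negate-and-add: invert 00100000110101111 + 1 = 11011111001010001 (i.e. -16815).
  01010100011010111
+ 11011111001010001
= 00110011100101000  (discard carry-out 1)
Result 00110011100101000: MSB = 0 → value 26408.
Addends (after negating the subtrahend) have opposite signs, so signed overflow cannot occur.

26408; no overflow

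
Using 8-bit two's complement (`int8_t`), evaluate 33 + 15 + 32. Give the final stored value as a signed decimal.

33 + 15 = 48 (00110000)
48 + 32 = 80 (01010000)

80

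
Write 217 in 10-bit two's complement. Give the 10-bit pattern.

0011011001

217 is non-negative, so write it directly in 10 bits: 0011011001.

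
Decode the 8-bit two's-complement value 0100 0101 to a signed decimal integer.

69

MSB is 0, so the value is non-negative: 01000101 = 69.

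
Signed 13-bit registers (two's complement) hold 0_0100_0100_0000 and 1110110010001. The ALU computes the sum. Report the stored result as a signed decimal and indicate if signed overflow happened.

465; no overflow

0_0100_0100_0000 → 0010001000000 = 1088 (signed)
1110110010001 = -623 (signed)
  0010001000000
+ 1110110010001
= 0000111010001  (discard carry-out 1)
Result 0000111010001: MSB = 0 → value 465.
Addends have opposite signs, so signed overflow cannot occur.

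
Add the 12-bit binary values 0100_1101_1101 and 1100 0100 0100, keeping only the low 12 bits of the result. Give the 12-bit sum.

000100100001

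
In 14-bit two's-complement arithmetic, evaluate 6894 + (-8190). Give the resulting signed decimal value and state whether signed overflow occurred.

6894 → 01101011101110
-8190 → 10000000000010
  01101011101110
+ 10000000000010
= 11101011110000
Result 11101011110000: MSB = 1 → 15088 − 16384 = -1296.
Addends have opposite signs, so signed overflow cannot occur.

-1296; no overflow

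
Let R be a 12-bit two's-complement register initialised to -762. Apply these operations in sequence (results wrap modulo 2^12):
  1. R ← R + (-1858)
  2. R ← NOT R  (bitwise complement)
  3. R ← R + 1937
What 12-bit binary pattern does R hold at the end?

000111001100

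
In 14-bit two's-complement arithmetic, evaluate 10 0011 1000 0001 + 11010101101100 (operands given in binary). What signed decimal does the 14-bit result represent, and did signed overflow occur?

6381; overflow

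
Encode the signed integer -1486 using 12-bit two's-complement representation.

101000110010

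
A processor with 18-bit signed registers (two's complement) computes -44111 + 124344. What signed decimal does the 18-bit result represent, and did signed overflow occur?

80233; no overflow

-44111 → 110101001110110001
124344 → 011110010110111000
  110101001110110001
+ 011110010110111000
= 010011100101101001  (discard carry-out 1)
Result 010011100101101001: MSB = 0 → value 80233.
Addends have opposite signs, so signed overflow cannot occur.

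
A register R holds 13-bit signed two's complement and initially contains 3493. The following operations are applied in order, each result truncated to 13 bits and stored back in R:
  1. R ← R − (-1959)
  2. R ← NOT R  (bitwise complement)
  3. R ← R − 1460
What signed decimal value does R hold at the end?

1279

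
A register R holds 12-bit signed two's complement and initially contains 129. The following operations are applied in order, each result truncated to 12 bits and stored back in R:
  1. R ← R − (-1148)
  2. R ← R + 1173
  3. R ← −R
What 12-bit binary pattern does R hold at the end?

011001101110

Start: R = 129 = 000010000001.
R = 129 − (-1148) = 1277 = 010011111101
R = 1277 + 1173 = 2450; wraps to -1646 = 100110010010
R = −(-1646) = 1646 = 011001101110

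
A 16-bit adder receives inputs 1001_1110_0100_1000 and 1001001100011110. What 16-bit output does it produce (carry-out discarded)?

  1001111001001000
+ 1001001100011110
= 0011000101100110  (discard carry-out 1)

0011000101100110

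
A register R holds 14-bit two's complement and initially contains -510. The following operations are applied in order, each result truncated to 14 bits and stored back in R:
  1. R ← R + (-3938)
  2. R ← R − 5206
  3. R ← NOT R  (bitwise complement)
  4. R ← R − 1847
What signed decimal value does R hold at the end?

7806

Start: R = -510 = 11111000000010.
R = -510 + (-3938) = -4448 = 10111010100000
R = -4448 − 5206 = -9654; wraps to 6730 = 01101001001010
R = NOT 01101001001010 = 10010110110101 = -6731
R = -6731 − 1847 = -8578; wraps to 7806 = 01111001111110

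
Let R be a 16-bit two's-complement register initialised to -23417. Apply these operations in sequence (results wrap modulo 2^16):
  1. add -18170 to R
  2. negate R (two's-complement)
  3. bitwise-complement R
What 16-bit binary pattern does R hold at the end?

0101110110001100

Start: R = -23417 = 1010010010000111.
R = -23417 + (-18170) = -41587; wraps to 23949 = 0101110110001101
R = −(23949) = -23949 = 1010001001110011
R = NOT 1010001001110011 = 0101110110001100 = 23948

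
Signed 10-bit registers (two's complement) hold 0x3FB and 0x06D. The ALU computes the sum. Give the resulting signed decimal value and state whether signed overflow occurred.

104; no overflow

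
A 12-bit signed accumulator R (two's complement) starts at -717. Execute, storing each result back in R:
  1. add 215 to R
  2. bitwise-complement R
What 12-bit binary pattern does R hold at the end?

000111110101

Start: R = -717 = 110100110011.
R = -717 + 215 = -502 = 111000001010
R = NOT 111000001010 = 000111110101 = 501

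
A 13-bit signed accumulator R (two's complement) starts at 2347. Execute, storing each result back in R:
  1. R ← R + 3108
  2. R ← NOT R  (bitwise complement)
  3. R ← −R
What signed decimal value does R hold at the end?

-2736

Start: R = 2347 = 0100100101011.
R = 2347 + 3108 = 5455; wraps to -2737 = 1010101001111
R = NOT 1010101001111 = 0101010110000 = 2736
R = −(2736) = -2736 = 1010101010000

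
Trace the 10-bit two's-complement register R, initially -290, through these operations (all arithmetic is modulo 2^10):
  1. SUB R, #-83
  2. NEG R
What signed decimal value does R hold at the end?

207

Start: R = -290 = 1011011110.
R = -290 − (-83) = -207 = 1100110001
R = −(-207) = 207 = 0011001111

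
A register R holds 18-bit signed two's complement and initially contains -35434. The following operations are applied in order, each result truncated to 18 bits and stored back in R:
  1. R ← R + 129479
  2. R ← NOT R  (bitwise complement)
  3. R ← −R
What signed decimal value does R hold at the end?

94046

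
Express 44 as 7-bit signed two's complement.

0101100

44 is non-negative, so write it directly in 7 bits: 0101100.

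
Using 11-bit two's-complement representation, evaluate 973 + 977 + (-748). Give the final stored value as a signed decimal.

-846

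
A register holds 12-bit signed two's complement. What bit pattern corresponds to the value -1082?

101111000110

|-1082| = 1082 = 010000111010 in 12 bits.
Invert the bits: 101111000101. Add 1: 101111000110.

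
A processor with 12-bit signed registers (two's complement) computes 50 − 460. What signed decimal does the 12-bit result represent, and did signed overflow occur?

-410; no overflow

50 → 000000110010
460 → 000111001100
Subtract via negate-and-add: invert 000111001100 + 1 = 111000110100 (i.e. -460).
  000000110010
+ 111000110100
= 111001100110
Result 111001100110: MSB = 1 → 3686 − 4096 = -410.
Addends (after negating the subtrahend) have opposite signs, so signed overflow cannot occur.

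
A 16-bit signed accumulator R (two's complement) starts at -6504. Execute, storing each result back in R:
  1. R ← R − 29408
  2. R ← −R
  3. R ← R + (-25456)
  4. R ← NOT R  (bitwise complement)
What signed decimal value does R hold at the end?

-10457

Start: R = -6504 = 1110011010011000.
R = -6504 − 29408 = -35912; wraps to 29624 = 0111001110111000
R = −(29624) = -29624 = 1000110001001000
R = -29624 + (-25456) = -55080; wraps to 10456 = 0010100011011000
R = NOT 0010100011011000 = 1101011100100111 = -10457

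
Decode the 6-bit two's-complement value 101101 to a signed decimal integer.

-19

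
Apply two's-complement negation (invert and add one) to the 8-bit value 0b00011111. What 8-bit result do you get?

Invert: 11100000. Add 1: 11100001.
Check: 00011111 = 31, 11100001 = -31.

11100001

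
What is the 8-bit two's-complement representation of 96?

01100000

96 is non-negative, so write it directly in 8 bits: 01100000.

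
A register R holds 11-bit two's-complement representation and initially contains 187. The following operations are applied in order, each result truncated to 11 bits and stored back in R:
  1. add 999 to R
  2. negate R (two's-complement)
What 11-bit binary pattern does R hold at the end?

Start: R = 187 = 00010111011.
R = 187 + 999 = 1186; wraps to -862 = 10010100010
R = −(-862) = 862 = 01101011110

01101011110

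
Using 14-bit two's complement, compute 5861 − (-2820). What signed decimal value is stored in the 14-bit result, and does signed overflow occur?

5861 → 01011011100101
-2820 → 11010011111100
Subtract via negate-and-add: invert 11010011111100 + 1 = 00101100000100 (i.e. 2820).
  01011011100101
+ 00101100000100
= 10000111101001
Result 10000111101001: MSB = 1 → 8681 − 16384 = -7703.
Both addends (after negating the subtrahend) are non-negative but the stored result is negative: signed overflow. The true value 5861 − (-2820) = 8681 lies outside [-8192, 8191].

-7703; overflow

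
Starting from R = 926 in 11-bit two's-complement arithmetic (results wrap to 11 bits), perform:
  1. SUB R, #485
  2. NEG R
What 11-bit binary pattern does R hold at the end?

11001000111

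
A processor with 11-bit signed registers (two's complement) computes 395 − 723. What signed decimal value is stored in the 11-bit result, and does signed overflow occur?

395 → 00110001011
723 → 01011010011
Subtract via negate-and-add: invert 01011010011 + 1 = 10100101101 (i.e. -723).
  00110001011
+ 10100101101
= 11010111000
Result 11010111000: MSB = 1 → 1720 − 2048 = -328.
Addends (after negating the subtrahend) have opposite signs, so signed overflow cannot occur.

-328; no overflow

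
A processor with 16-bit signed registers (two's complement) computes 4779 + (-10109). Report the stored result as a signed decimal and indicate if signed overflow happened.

-5330; no overflow

4779 → 0001001010101011
-10109 → 1101100010000011
  0001001010101011
+ 1101100010000011
= 1110101100101110
Result 1110101100101110: MSB = 1 → 60206 − 65536 = -5330.
Addends have opposite signs, so signed overflow cannot occur.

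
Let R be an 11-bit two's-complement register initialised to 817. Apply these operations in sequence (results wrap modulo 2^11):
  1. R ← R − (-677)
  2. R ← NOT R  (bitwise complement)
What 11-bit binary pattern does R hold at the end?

Start: R = 817 = 01100110001.
R = 817 − (-677) = 1494; wraps to -554 = 10111010110
R = NOT 10111010110 = 01000101001 = 553

01000101001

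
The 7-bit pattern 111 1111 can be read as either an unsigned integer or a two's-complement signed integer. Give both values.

unsigned = 127, signed = -1

Unsigned: 1111111 = 127.
Signed: MSB=1 → 127 − 128 = -1.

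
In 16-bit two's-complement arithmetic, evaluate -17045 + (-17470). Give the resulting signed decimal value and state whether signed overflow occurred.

31021; overflow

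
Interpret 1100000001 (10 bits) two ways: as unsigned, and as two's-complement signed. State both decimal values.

unsigned = 769, signed = -255

Unsigned: 1100000001 = 769.
Signed: MSB=1 → 769 − 1024 = -255.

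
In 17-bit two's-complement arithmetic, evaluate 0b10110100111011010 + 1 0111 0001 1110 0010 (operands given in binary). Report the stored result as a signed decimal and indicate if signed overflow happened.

56252; overflow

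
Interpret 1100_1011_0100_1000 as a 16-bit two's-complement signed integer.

-13496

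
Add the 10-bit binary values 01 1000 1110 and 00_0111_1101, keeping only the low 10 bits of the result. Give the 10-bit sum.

1000001011

  0110001110
+ 0001111101
= 1000001011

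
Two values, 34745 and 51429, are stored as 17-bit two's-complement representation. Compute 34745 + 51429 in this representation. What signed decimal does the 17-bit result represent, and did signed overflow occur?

34745 → 01000011110111001
51429 → 01100100011100101
  01000011110111001
+ 01100100011100101
= 10101000010011110
Result 10101000010011110: MSB = 1 → 86174 − 131072 = -44898.
Both addends are non-negative but the stored result is negative: signed overflow. The true value 34745 + 51429 = 86174 lies outside [-65536, 65535].

-44898; overflow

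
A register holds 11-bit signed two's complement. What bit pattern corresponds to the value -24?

|-24| = 24 = 00000011000 in 11 bits.
Invert the bits: 11111100111. Add 1: 11111101000.
Check: 11111101000 reads as 2024 − 2048 = -24.

11111101000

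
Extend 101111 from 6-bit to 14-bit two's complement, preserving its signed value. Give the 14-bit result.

MSB of 101111 is 1; replicate it into the new high bits.
11111111|101111 → 11111111101111 (still -17).

11111111101111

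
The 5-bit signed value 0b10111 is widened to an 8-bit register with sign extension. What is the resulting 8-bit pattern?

11110111

MSB of 10111 is 1; replicate it into the new high bits.
111|10111 → 11110111 (still -9).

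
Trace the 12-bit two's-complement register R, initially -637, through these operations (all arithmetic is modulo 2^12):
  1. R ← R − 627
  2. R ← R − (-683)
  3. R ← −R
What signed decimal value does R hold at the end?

Start: R = -637 = 110110000011.
R = -637 − 627 = -1264 = 101100010000
R = -1264 − (-683) = -581 = 110110111011
R = −(-581) = 581 = 001001000101

581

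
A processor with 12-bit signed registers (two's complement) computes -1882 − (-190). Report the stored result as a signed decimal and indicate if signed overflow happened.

-1882 → 100010100110
-190 → 111101000010
Subtract via negate-and-add: invert 111101000010 + 1 = 000010111110 (i.e. 190).
  100010100110
+ 000010111110
= 100101100100
Result 100101100100: MSB = 1 → 2404 − 4096 = -1692.
Addends (after negating the subtrahend) have opposite signs, so signed overflow cannot occur.

-1692; no overflow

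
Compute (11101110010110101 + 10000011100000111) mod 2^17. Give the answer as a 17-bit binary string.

  11101110010110101
+ 10000011100000111
= 01110001110111100  (discard carry-out 1)

01110001110111100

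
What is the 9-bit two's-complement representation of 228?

011100100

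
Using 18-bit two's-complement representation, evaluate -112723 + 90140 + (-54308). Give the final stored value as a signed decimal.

-76891

-112723 + 90140 = -22583 (111010011111001001)
-22583 + (-54308) = -76891 (101101001110100101)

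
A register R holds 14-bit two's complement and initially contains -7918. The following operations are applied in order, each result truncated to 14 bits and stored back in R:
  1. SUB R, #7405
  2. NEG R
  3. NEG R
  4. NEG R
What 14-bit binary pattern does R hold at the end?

11101111011011

Start: R = -7918 = 10000100010010.
R = -7918 − 7405 = -15323; wraps to 1061 = 00010000100101
R = −(1061) = -1061 = 11101111011011
R = −(-1061) = 1061 = 00010000100101
R = −(1061) = -1061 = 11101111011011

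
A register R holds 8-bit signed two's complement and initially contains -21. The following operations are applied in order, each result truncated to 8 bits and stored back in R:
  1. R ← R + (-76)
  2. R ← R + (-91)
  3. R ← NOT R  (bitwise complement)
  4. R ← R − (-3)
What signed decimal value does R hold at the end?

-66

Start: R = -21 = 11101011.
R = -21 + (-76) = -97 = 10011111
R = -97 + (-91) = -188; wraps to 68 = 01000100
R = NOT 01000100 = 10111011 = -69
R = -69 − (-3) = -66 = 10111110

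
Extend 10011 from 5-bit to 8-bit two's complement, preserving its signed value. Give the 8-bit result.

11110011

MSB of 10011 is 1; replicate it into the new high bits.
111|10011 → 11110011 (still -13).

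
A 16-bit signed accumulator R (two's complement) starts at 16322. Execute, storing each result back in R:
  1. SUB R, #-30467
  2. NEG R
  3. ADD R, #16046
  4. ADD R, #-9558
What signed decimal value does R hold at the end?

25235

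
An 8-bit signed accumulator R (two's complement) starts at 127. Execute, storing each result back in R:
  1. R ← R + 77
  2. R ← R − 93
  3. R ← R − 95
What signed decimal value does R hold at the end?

Start: R = 127 = 01111111.
R = 127 + 77 = 204; wraps to -52 = 11001100
R = -52 − 93 = -145; wraps to 111 = 01101111
R = 111 − 95 = 16 = 00010000

16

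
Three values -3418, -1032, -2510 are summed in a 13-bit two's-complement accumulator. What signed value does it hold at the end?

1232

-3418 + (-1032) = -4450 → wraps to 3742 (0111010011110)
3742 + (-2510) = 1232 (0010011010000)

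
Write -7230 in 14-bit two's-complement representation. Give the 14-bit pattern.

10001111000010

|-7230| = 7230 = 01110000111110 in 14 bits.
Invert the bits: 10001111000001. Add 1: 10001111000010.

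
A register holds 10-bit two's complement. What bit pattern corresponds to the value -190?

|-190| = 190 = 0010111110 in 10 bits.
Invert the bits: 1101000001. Add 1: 1101000010.

1101000010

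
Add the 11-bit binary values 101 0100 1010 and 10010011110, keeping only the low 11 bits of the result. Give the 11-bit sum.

00111101000

  10101001010
+ 10010011110
= 00111101000  (discard carry-out 1)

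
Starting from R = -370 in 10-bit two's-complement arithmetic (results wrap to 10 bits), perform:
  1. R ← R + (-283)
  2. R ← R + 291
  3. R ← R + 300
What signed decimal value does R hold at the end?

Start: R = -370 = 1010001110.
R = -370 + (-283) = -653; wraps to 371 = 0101110011
R = 371 + 291 = 662; wraps to -362 = 1010010110
R = -362 + 300 = -62 = 1111000010

-62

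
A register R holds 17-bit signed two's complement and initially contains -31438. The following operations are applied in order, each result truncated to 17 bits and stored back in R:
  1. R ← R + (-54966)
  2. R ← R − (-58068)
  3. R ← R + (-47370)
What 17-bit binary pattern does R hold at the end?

01101100001000110

Start: R = -31438 = 11000010100110010.
R = -31438 + (-54966) = -86404; wraps to 44668 = 01010111001111100
R = 44668 − (-58068) = 102736; wraps to -28336 = 11001000101010000
R = -28336 + (-47370) = -75706; wraps to 55366 = 01101100001000110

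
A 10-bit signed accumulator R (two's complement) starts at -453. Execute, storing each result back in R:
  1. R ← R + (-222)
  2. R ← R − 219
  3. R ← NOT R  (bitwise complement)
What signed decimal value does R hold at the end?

-131

Start: R = -453 = 1000111011.
R = -453 + (-222) = -675; wraps to 349 = 0101011101
R = 349 − 219 = 130 = 0010000010
R = NOT 0010000010 = 1101111101 = -131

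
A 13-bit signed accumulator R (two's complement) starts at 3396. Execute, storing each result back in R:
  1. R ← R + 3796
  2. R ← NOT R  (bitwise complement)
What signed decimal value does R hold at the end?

999

Start: R = 3396 = 0110101000100.
R = 3396 + 3796 = 7192; wraps to -1000 = 1110000011000
R = NOT 1110000011000 = 0001111100111 = 999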